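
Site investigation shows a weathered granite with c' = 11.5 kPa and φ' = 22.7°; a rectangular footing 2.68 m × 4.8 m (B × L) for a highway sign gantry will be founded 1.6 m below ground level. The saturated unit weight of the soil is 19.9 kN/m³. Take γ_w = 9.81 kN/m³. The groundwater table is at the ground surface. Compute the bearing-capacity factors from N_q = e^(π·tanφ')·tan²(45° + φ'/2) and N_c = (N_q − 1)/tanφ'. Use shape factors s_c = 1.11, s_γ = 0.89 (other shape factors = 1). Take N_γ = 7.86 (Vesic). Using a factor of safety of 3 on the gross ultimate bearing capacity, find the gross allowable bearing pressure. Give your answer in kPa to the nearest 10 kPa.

q_all ≈ 150 kPa

N_q = e^(π·tan22.7°)·tan²(56.35°) = 8.4; N_c = (N_q − 1)/tanφ' = 17.69.
With the water table at the surface the whole profile is submerged: γ' = 19.9 − 9.81 = 10.09 kN/m³, so q = γ'·D_f = 16.144 kPa; the same γ' applies in the ½γBN_γ term.
q_ult = c·N_c·s_c + q·N_q + 0.5·γ·B·N_γ·s_γ
     = 11.5 × 17.688 × 1.11 + 16.144 × 8.399 + 0.5 × 10.09 × 2.68 × 7.86 × 0.89
     = 225.79 + 135.59 + 94.582 = 455.96 kPa.
q_all = 455.96 / 3 = 151.99 kPa.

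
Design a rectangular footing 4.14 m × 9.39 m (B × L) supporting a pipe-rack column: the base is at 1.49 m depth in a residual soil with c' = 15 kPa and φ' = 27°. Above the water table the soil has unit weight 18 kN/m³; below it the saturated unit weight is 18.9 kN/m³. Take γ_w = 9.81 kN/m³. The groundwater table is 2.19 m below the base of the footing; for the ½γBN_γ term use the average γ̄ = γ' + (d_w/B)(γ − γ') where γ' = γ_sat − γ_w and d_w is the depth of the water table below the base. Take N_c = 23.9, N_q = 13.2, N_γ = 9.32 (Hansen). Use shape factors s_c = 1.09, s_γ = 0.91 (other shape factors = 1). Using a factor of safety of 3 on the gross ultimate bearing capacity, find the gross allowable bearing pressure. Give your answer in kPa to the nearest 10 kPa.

Overburden at base level: q = 18 × 1.49 = 26.82 kPa.
The water table is 2.19 m below the base (< B = 4.14 m), so the ½γBN_γ term uses γ̄ = γ' + (d_w/B)(γ − γ') = 9.09 + (2.19/4.14)(18 − 9.09) = 13.803 kN/m³.
Cohesion term c·N_c·s_c = 15 × 23.9 × 1.09 = 390.77 kPa; surcharge term q·N_q = 26.82 × 13.2 = 354.02 kPa; self-weight term 0.5·γ·B·N_γ·s_γ = 0.5 × 13.803 × 4.14 × 9.32 × 0.91 = 242.33 kPa.
q_ult = 390.77 + 354.02 + 242.33 = 987.12 kPa.
q_all = 987.12 / 3 = 329.04 kPa.

q_all ≈ 330 kPa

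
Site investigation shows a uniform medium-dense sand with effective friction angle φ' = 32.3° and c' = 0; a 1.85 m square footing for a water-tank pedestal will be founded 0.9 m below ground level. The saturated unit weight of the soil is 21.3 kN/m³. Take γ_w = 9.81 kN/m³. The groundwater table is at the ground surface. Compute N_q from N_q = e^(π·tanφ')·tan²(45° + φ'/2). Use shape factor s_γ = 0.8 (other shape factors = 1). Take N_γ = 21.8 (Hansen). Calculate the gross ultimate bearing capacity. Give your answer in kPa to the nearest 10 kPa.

q_ult ≈ 430 kPa

tan32.3° = 0.6322, so N_q = e^(π×0.6322)·tan²(61.15°) = 7.287 × 3.295 = 24.01.
Water table at ground surface, so effective unit weight γ' = 21.3 − 9.81 = 11.49 kN/m³ is used throughout; overburden q = 11.49 × 0.9 = 10.341 kPa; the same γ' applies in the ½γBN_γ term.
Surcharge term q·N_q = 10.341 × 24.01 = 248.29 kPa; self-weight term 0.5·γ·B·N_γ·s_γ = 0.5 × 11.49 × 1.85 × 21.8 × 0.8 = 185.36 kPa.
q_ult = 248.29 + 185.36 = 433.64 kPa.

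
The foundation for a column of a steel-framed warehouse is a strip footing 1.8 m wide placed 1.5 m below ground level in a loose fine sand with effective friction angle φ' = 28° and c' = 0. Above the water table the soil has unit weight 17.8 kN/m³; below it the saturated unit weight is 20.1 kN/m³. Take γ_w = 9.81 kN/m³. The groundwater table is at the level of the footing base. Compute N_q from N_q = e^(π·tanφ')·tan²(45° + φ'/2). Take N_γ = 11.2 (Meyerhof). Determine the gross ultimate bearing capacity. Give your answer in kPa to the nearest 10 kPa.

q_ult ≈ 500 kPa

tan28° = 0.5317, so N_q = e^(π×0.5317)·tan²(59°) = 5.314 × 2.77 = 14.72.
q = γ·D_f = 17.8 × 1.5 = 26.7 kPa.
For the ½γBN_γ term take γ' = 20.1 − 9.81 = 10.29 kN/m³ (soil below base is submerged).
q·N_q = 26.7 × 14.72 = 393.02 kPa
0.5·γ·B·N_γ = 0.5 × 10.29 × 1.8 × 11.2 = 103.72 kPa
q_ult = 393.02 + 103.72 = 496.74 kPa.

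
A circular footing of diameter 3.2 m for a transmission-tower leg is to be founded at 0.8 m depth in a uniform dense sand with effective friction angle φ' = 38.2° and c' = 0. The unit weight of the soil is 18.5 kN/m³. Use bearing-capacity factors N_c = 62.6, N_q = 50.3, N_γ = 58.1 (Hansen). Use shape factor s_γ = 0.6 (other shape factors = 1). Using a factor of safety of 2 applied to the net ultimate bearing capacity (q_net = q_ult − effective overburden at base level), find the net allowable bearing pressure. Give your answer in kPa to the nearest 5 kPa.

q_all(net) ≈ 880 kPa

Overburden at base level: q = 18.5 × 0.8 = 14.8 kPa.
Surcharge term q·N_q = 14.8 × 50.3 = 744.44 kPa; self-weight term 0.5·γ·B·N_γ·s_γ = 0.5 × 18.5 × 3.2 × 58.1 × 0.6 = 1031.9 kPa.
q_ult = 744.44 + 1031.9 = 1776.3 kPa.
Net ultimate: q_net = 1776.3 − 14.8 = 1761.5 kPa.
q_all(net) = 1761.5 / 2 = 880.75 kPa.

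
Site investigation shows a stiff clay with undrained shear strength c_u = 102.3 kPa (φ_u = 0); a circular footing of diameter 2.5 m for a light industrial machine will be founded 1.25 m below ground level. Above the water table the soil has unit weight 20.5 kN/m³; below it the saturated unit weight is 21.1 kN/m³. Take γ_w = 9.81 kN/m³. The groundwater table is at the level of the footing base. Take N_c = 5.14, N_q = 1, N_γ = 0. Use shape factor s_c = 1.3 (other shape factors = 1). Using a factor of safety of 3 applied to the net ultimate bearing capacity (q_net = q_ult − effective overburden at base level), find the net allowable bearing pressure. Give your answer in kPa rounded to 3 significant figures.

q_all(net) ≈ 228 kPa

q = γ·D_f = 20.5 × 1.25 = 25.625 kPa.
c·N_c·s_c = 102.3 × 5.14 × 1.3 = 683.57 kPa
q·N_q = 25.625 × 1 = 25.625 kPa
q_ult = 683.57 + 25.625 = 709.19 kPa.
Net ultimate: q_net = 709.19 − 25.625 = 683.57 kPa.
q_all(net) = 683.57 / 3 = 227.86 kPa.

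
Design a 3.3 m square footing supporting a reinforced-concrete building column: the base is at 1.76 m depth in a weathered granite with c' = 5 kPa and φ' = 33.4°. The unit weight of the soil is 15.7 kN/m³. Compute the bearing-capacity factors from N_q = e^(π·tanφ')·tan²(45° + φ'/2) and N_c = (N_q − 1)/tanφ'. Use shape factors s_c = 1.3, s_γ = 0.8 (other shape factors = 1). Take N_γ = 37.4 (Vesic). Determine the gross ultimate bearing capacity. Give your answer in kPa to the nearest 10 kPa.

tan33.4° = 0.6594, so N_q = e^(π×0.6594)·tan²(61.7°) = 7.937 × 3.449 = 27.38.
N_c = (27.38 − 1)/tan33.4° = 40.
q = γ·D_f = 15.7 × 1.76 = 27.632 kPa.
c·N_c·s_c = 5 × 40 × 1.3 = 260 kPa
q·N_q = 27.632 × 27.375 = 756.43 kPa
0.5·γ·B·N_γ·s_γ = 0.5 × 15.7 × 3.3 × 37.4 × 0.8 = 775.08 kPa
q_ult = 260 + 756.43 + 775.08 = 1791.5 kPa.

q_ult ≈ 1790 kPa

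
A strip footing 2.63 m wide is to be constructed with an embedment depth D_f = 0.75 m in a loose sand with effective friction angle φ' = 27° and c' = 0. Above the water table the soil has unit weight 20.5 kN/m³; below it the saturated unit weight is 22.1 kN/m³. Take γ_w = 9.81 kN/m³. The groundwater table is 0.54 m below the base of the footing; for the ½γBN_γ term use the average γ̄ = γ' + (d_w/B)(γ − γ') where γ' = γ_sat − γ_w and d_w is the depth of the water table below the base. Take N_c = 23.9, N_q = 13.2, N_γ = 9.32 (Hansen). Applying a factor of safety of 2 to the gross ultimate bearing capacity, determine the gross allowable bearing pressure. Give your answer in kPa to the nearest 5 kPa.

q_all ≈ 185 kPa

Effective surcharge at the founding depth q = γ·D_f = 20.5 × 0.75 = 15.375 kPa.
With d_w = 0.54 m < B, γ̄ = 12.29 + (0.54/2.63) × (20.5 − 12.29) = 13.976 kN/m³.
q_ult = q·N_q + 0.5·γ·B·N_γ
     = 15.375 × 13.2 + 0.5 × 13.976 × 2.63 × 9.32
     = 202.95 + 171.28 = 374.23 kPa.
q_all = q_ult / FS = 374.23 / 2 = 187.12 kPa.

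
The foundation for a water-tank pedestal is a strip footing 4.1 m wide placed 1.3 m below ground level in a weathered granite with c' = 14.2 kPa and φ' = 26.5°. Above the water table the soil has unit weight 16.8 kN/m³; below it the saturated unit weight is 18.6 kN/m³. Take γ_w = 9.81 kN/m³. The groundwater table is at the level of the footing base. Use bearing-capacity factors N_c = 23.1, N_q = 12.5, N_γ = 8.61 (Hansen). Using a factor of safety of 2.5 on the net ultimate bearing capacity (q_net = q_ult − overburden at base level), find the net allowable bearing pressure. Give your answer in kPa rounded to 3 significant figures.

q_all(net) ≈ 294 kPa

Overburden at base level: q = 16.8 × 1.3 = 21.84 kPa.
Below the base the soil is submerged, so the ½γBN_γ term uses γ' = 18.6 − 9.81 = 8.79 kN/m³.
Cohesion term c·N_c = 14.2 × 23.1 = 328.02 kPa; surcharge term q·N_q = 21.84 × 12.5 = 273 kPa; self-weight term 0.5·γ·B·N_γ = 0.5 × 8.79 × 4.1 × 8.61 = 155.15 kPa.
q_ult = 328.02 + 273 + 155.15 = 756.17 kPa.
q_net = 756.17 − 21.84 = 734.33 kPa.
q_all(net) = 734.33 / 2.5 = 293.73 kPa.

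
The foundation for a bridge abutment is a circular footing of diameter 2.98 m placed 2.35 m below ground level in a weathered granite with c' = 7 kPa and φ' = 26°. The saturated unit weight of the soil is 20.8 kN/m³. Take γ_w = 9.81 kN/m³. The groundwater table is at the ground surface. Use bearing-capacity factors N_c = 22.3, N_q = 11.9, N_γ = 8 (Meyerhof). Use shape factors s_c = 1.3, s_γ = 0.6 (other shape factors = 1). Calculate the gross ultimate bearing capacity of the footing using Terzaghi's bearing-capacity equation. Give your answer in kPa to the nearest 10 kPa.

q_ult ≈ 590 kPa

Water table at ground surface, so effective unit weight γ' = 20.8 − 9.81 = 10.99 kN/m³ is used throughout; overburden q = 10.99 × 2.35 = 25.827 kPa; the same γ' applies in the ½γBN_γ term.
Cohesion term c·N_c·s_c = 7 × 22.3 × 1.3 = 202.93 kPa; surcharge term q·N_q = 25.827 × 11.9 = 307.34 kPa; self-weight term 0.5·γ·B·N_γ·s_γ = 0.5 × 10.99 × 2.98 × 8 × 0.6 = 78.6 kPa.
q_ult = 202.93 + 307.34 + 78.6 = 588.87 kPa.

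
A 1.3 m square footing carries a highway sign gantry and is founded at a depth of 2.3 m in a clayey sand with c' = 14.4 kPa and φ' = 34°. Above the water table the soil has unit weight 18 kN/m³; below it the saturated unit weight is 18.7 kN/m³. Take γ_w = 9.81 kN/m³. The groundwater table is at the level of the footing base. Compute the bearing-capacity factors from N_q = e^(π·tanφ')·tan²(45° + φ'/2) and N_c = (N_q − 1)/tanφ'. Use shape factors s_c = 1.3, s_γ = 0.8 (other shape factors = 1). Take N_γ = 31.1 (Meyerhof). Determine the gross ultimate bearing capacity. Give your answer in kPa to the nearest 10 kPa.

q_ult ≈ 2150 kPa

tan34° = 0.6745, so N_q = e^(π×0.6745)·tan²(62°) = 8.323 × 3.537 = 29.44.
N_c = (29.44 − 1)/tan34° = 42.16.
Overburden at base level: q = 18 × 2.3 = 41.4 kPa.
Below the base the soil is submerged, so the ½γBN_γ term uses γ' = 18.7 − 9.81 = 8.89 kN/m³.
Cohesion term c·N_c·s_c = 14.4 × 42.164 × 1.3 = 789.3 kPa; surcharge term q·N_q = 41.4 × 29.44 = 1218.8 kPa; self-weight term 0.5·γ·B·N_γ·s_γ = 0.5 × 8.89 × 1.3 × 31.1 × 0.8 = 143.77 kPa.
q_ult = 789.3 + 1218.8 + 143.77 = 2151.9 kPa.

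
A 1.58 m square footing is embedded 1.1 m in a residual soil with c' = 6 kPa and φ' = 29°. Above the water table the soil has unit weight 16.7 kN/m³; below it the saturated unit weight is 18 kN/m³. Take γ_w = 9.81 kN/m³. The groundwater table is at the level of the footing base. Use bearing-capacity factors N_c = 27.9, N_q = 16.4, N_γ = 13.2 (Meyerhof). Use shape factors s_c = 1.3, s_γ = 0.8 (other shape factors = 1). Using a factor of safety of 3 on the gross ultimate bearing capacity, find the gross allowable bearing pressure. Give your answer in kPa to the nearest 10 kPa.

q_all ≈ 200 kPa

q = γ·D_f = 16.7 × 1.1 = 18.37 kPa.
For the ½γBN_γ term take γ' = 18 − 9.81 = 8.19 kN/m³ (soil below base is submerged).
c·N_c·s_c = 6 × 27.9 × 1.3 = 217.62 kPa
q·N_q = 18.37 × 16.4 = 301.27 kPa
0.5·γ·B·N_γ·s_γ = 0.5 × 8.19 × 1.58 × 13.2 × 0.8 = 68.324 kPa
q_ult = 217.62 + 301.27 + 68.324 = 587.21 kPa.
q_all = 587.21 / 3 = 195.74 kPa.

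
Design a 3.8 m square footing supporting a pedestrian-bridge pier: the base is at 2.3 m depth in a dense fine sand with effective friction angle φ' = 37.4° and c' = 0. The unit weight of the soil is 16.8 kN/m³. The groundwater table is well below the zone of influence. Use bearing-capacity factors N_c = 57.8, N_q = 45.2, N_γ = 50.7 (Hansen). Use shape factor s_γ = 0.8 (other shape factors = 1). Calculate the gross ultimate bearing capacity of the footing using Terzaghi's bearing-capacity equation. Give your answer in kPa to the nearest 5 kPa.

q_ult ≈ 3040 kPa

q = γ·D_f = 16.8 × 2.3 = 38.64 kPa.
q·N_q = 38.64 × 45.2 = 1746.5 kPa
0.5·γ·B·N_γ·s_γ = 0.5 × 16.8 × 3.8 × 50.7 × 0.8 = 1294.7 kPa
q_ult = 1746.5 + 1294.7 = 3041.2 kPa.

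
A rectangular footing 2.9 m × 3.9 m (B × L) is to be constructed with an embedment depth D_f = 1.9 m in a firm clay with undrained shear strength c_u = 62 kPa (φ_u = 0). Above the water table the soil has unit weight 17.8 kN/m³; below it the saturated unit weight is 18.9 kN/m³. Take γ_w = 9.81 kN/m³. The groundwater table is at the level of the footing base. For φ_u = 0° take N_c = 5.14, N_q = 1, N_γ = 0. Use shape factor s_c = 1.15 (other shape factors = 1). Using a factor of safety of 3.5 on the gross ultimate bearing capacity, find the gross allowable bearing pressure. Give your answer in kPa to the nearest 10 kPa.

q = γ·D_f = 17.8 × 1.9 = 33.82 kPa.
c·N_c·s_c = 62 × 5.14 × 1.15 = 366.48 kPa
q·N_q = 33.82 × 1 = 33.82 kPa
q_ult = 366.48 + 33.82 = 400.3 kPa.
q_all = 400.3 / 3.5 = 114.37 kPa.

q_all ≈ 110 kPa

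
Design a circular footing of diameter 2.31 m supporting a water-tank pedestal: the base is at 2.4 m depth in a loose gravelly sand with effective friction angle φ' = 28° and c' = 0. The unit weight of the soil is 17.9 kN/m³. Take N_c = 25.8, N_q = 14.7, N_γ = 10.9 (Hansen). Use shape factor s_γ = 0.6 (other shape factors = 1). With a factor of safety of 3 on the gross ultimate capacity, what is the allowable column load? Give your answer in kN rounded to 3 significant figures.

P_all ≈ 1070 kN

Effective surcharge at the founding depth q = γ·D_f = 17.9 × 2.4 = 42.96 kPa.
q_ult = q·N_q + 0.5·γ·B·N_γ·s_γ
     = 42.96 × 14.7 + 0.5 × 17.9 × 2.31 × 10.9 × 0.6
     = 631.51 + 135.21 = 766.72 kPa.
Gross allowable pressure q_all = 766.72 / 3 = 255.57 kPa.
Footing area = 4.191 m², so allowable column load = 255.57 × 4.191 = 1071.1 kN.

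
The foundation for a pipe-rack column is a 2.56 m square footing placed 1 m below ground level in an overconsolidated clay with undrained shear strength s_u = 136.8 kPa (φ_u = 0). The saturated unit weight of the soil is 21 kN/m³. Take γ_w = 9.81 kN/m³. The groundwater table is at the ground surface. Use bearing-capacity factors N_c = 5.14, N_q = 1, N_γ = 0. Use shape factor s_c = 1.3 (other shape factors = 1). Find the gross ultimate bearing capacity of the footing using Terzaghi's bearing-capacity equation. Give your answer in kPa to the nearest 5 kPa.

q_ult ≈ 925 kPa

With the water table at the surface the whole profile is submerged: γ' = 21 − 9.81 = 11.19 kN/m³, so q = γ'·D_f = 11.19 kPa.
q_ult = c·N_c·s_c + q·N_q
     = 136.8 × 5.14 × 1.3 + 11.19 × 1
     = 914.1 + 11.19 = 925.29 kPa.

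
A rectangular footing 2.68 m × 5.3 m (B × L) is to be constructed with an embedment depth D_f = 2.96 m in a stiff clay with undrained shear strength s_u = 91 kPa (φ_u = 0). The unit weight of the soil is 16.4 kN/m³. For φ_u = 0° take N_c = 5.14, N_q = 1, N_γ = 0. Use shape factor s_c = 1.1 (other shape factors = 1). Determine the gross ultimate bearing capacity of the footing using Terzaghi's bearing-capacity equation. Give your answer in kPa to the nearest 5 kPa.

q_ult ≈ 565 kPa

q = γ·D_f = 16.4 × 2.96 = 48.544 kPa.
c·N_c·s_c = 91 × 5.14 × 1.1 = 514.51 kPa
q·N_q = 48.544 × 1 = 48.544 kPa
q_ult = 514.51 + 48.544 = 563.06 kPa.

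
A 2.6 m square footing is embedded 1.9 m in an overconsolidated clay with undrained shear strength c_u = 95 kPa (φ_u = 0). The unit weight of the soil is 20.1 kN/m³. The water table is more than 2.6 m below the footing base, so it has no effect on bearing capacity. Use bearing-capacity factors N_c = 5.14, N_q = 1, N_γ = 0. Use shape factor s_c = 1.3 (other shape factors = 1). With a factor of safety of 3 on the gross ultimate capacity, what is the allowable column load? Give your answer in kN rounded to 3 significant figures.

q = γ·D_f = 20.1 × 1.9 = 38.19 kPa.
c·N_c·s_c = 95 × 5.14 × 1.3 = 634.79 kPa
q·N_q = 38.19 × 1 = 38.19 kPa
q_ult = 634.79 + 38.19 = 672.98 kPa.
Gross allowable pressure q_all = 672.98 / 3 = 224.33 kPa.
Footing area = 6.76 m², so allowable column load = 224.33 × 6.76 = 1516.4 kN.

P_all ≈ 1520 kN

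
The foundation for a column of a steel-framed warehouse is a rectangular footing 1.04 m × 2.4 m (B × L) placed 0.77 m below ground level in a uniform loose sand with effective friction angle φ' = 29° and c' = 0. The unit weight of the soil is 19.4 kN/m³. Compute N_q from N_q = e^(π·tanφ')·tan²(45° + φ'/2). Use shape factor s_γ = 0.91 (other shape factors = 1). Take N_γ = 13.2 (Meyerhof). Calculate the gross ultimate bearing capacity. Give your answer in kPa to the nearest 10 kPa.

tan29° = 0.5543, so N_q = e^(π×0.5543)·tan²(59.5°) = 5.705 × 2.882 = 16.44.
Overburden at base level: q = 19.4 × 0.77 = 14.938 kPa.
Surcharge term q·N_q = 14.938 × 16.443 = 245.63 kPa; self-weight term 0.5·γ·B·N_γ·s_γ = 0.5 × 19.4 × 1.04 × 13.2 × 0.91 = 121.18 kPa.
q_ult = 245.63 + 121.18 = 366.81 kPa.

q_ult ≈ 370 kPa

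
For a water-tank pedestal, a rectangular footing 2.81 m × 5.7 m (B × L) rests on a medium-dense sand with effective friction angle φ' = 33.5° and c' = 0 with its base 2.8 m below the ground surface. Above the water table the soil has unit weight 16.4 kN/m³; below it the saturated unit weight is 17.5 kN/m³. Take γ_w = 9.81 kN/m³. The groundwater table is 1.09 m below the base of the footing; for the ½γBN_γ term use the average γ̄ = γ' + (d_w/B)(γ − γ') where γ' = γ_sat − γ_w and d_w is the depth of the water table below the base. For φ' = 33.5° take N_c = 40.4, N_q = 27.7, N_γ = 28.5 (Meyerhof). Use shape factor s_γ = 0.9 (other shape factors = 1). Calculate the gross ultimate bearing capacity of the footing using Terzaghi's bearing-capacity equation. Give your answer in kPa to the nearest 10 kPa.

q_ult ≈ 1670 kPa

q = γ·D_f = 16.4 × 2.8 = 45.92 kPa.
γ' = 7.69 kN/m³; averaging over the depth B below the base, γ̄ = γ' + (d_w/B)(γ − γ') = 11.069 kN/m³.
q·N_q = 45.92 × 27.7 = 1272 kPa
0.5·γ·B·N_γ·s_γ = 0.5 × 11.069 × 2.81 × 28.5 × 0.9 = 398.89 kPa
q_ult = 1272 + 398.89 = 1670.9 kPa.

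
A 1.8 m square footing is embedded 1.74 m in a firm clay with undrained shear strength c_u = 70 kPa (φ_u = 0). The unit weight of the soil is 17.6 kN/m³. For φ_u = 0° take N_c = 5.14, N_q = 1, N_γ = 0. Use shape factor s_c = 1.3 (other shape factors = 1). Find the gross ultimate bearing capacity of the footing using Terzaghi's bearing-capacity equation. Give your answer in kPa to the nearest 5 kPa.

q = γ·D_f = 17.6 × 1.74 = 30.624 kPa.
c·N_c·s_c = 70 × 5.14 × 1.3 = 467.74 kPa
q·N_q = 30.624 × 1 = 30.624 kPa
q_ult = 467.74 + 30.624 = 498.36 kPa.

q_ult ≈ 500 kPa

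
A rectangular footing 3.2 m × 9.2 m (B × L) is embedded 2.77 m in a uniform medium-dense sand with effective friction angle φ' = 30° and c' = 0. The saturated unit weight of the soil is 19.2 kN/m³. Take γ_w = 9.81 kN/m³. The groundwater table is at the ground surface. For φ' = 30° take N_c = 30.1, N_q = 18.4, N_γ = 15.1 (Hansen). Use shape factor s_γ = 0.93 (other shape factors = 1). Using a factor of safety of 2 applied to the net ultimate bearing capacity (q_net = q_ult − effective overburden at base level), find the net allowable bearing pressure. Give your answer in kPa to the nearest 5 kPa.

Water table at ground surface, so effective unit weight γ' = 19.2 − 9.81 = 9.39 kN/m³ is used throughout; overburden q = 9.39 × 2.77 = 26.01 kPa; the same γ' applies in the ½γBN_γ term.
Surcharge term q·N_q = 26.01 × 18.4 = 478.59 kPa; self-weight term 0.5·γ·B·N_γ·s_γ = 0.5 × 9.39 × 3.2 × 15.1 × 0.93 = 210.98 kPa.
q_ult = 478.59 + 210.98 = 689.57 kPa.
Net ultimate: q_net = 689.57 − 26.01 = 663.56 kPa.
q_all(net) = 663.56 / 2 = 331.78 kPa.

q_all(net) ≈ 330 kPa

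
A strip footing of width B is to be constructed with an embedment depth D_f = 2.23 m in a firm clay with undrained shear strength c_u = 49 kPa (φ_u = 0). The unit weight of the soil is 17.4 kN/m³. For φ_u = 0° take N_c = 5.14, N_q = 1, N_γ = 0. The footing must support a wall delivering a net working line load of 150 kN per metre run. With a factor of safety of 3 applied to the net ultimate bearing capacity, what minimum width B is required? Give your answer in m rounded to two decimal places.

q = γ·D_f = 17.4 × 2.23 = 38.802 kPa.
c·N_c = 49 × 5.14 = 251.86 kPa
q·N_q = 38.802 × 1 = 38.802 kPa
q_ult = 251.86 + 38.802 = 290.66 kPa.
For φ = 0 the ½γBN_γ term vanishes, so q_ult is independent of B. q_net = 290.66 − 38.802 = 251.86 kPa; q_all(net) = 251.86/3 = 83.953 kPa.
Required width B = w / q_all(net) = 150 / 83.953 = 1.787 m.

B = 1.79 m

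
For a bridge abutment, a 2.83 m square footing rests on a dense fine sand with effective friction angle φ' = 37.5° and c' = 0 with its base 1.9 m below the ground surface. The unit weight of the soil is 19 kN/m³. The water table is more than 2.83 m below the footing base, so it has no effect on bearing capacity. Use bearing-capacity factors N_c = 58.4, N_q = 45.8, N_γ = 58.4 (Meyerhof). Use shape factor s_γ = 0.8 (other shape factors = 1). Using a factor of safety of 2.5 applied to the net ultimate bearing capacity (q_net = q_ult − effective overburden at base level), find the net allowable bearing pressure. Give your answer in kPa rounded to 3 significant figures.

q_all(net) ≈ 1150 kPa

Overburden at base level: q = 19 × 1.9 = 36.1 kPa.
Surcharge term q·N_q = 36.1 × 45.8 = 1653.4 kPa; self-weight term 0.5·γ·B·N_γ·s_γ = 0.5 × 19 × 2.83 × 58.4 × 0.8 = 1256.1 kPa.
q_ult = 1653.4 + 1256.1 = 2909.4 kPa.
Net ultimate: q_net = 2909.4 − 36.1 = 2873.3 kPa.
q_all(net) = 2873.3 / 2.5 = 1149.3 kPa.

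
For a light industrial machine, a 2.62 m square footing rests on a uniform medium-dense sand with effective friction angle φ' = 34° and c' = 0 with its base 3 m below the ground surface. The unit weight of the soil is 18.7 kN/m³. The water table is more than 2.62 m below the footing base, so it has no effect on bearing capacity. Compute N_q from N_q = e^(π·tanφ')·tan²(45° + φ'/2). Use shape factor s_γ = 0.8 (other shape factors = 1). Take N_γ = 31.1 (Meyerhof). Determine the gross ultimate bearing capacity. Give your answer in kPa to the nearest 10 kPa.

q_ult ≈ 2260 kPa

tan34° = 0.6745, so N_q = e^(π×0.6745)·tan²(62°) = 8.323 × 3.537 = 29.44.
q = γ·D_f = 18.7 × 3 = 56.1 kPa.
q·N_q = 56.1 × 29.44 = 1651.6 kPa
0.5·γ·B·N_γ·s_γ = 0.5 × 18.7 × 2.62 × 31.1 × 0.8 = 609.49 kPa
q_ult = 1651.6 + 609.49 = 2261.1 kPa.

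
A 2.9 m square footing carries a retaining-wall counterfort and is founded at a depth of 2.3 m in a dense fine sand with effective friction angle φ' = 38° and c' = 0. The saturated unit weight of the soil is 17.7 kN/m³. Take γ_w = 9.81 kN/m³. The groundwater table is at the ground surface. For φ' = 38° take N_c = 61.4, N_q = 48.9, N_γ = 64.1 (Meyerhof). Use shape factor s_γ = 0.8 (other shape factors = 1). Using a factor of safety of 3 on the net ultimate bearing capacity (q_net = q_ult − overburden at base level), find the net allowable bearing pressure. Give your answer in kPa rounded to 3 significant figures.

γ' = 17.7 − 9.81 = 7.89 kN/m³ (submerged throughout). q = 7.89 × 2.3 = 18.147 kPa; the same γ' applies in the ½γBN_γ term.
q·N_q = 18.147 × 48.9 = 887.39 kPa
0.5·γ·B·N_γ·s_γ = 0.5 × 7.89 × 2.9 × 64.1 × 0.8 = 586.67 kPa
q_ult = 887.39 + 586.67 = 1474.1 kPa.
q_net = 1474.1 − 18.147 = 1455.9 kPa.
q_all(net) = 1455.9 / 3 = 485.3 kPa.

q_all(net) ≈ 485 kPa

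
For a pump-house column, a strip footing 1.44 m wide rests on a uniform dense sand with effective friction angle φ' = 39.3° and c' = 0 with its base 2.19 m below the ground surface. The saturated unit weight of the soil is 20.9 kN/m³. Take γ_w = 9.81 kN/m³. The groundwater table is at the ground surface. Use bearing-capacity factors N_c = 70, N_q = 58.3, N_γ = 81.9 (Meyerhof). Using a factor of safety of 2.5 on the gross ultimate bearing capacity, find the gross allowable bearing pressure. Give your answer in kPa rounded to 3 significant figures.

γ' = 20.9 − 9.81 = 11.09 kN/m³ (submerged throughout). q = 11.09 × 2.19 = 24.287 kPa; the same γ' applies in the ½γBN_γ term.
q·N_q = 24.287 × 58.3 = 1415.9 kPa
0.5·γ·B·N_γ = 0.5 × 11.09 × 1.44 × 81.9 = 653.96 kPa
q_ult = 1415.9 + 653.96 = 2069.9 kPa.
q_all = 2069.9 / 2.5 = 827.96 kPa.

q_all ≈ 828 kPa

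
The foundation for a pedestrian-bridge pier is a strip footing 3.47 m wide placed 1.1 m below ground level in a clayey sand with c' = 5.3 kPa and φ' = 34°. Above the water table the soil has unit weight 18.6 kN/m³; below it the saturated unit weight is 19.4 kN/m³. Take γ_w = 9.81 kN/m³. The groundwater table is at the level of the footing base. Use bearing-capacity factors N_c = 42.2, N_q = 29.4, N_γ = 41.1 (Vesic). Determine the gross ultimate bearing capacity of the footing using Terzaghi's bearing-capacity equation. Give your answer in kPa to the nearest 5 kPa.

q = γ·D_f = 18.6 × 1.1 = 20.46 kPa.
For the ½γBN_γ term take γ' = 19.4 − 9.81 = 9.59 kN/m³ (soil below base is submerged).
c·N_c = 5.3 × 42.2 = 223.66 kPa
q·N_q = 20.46 × 29.4 = 601.52 kPa
0.5·γ·B·N_γ = 0.5 × 9.59 × 3.47 × 41.1 = 683.85 kPa
q_ult = 223.66 + 601.52 + 683.85 = 1509 kPa.

q_ult ≈ 1510 kPa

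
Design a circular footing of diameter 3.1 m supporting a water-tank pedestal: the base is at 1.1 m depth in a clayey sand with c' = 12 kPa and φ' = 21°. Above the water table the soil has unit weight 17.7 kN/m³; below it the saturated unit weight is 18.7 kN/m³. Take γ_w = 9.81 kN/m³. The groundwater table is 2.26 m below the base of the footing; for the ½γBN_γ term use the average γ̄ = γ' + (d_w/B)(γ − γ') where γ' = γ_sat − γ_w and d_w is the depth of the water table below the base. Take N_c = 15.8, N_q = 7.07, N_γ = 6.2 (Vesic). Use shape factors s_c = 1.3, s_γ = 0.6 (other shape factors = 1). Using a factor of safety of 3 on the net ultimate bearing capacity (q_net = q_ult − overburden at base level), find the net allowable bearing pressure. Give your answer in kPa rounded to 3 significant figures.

Effective surcharge at the founding depth q = γ·D_f = 17.7 × 1.1 = 19.47 kPa.
With d_w = 2.26 m < B, γ̄ = 8.89 + (2.26/3.1) × (17.7 − 8.89) = 15.313 kN/m³.
q_ult = c·N_c·s_c + q·N_q + 0.5·γ·B·N_γ·s_γ
     = 12 × 15.8 × 1.3 + 19.47 × 7.07 + 0.5 × 15.313 × 3.1 × 6.2 × 0.6
     = 246.48 + 137.65 + 88.293 = 472.43 kPa.
q_net = 472.43 − 19.47 = 452.96 kPa.
q_all(net) = 452.96 / 3 = 150.99 kPa.

q_all(net) ≈ 151 kPa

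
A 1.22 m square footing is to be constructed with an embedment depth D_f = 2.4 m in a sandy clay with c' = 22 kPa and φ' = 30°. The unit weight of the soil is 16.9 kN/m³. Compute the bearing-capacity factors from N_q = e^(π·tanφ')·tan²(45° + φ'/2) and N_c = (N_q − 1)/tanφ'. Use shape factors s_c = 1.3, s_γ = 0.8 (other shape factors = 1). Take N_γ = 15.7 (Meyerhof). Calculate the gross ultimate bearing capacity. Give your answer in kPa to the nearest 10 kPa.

tan30° = 0.5774, so N_q = e^(π×0.5774)·tan²(60°) = 6.134 × 3.0 = 18.4.
N_c = (18.4 − 1)/tan30° = 30.14.
q = γ·D_f = 16.9 × 2.4 = 40.56 kPa.
c·N_c·s_c = 22 × 30.14 × 1.3 = 861.99 kPa
q·N_q = 40.56 × 18.401 = 746.35 kPa
0.5·γ·B·N_γ·s_γ = 0.5 × 16.9 × 1.22 × 15.7 × 0.8 = 129.48 kPa
q_ult = 861.99 + 746.35 + 129.48 = 1737.8 kPa.

q_ult ≈ 1740 kPa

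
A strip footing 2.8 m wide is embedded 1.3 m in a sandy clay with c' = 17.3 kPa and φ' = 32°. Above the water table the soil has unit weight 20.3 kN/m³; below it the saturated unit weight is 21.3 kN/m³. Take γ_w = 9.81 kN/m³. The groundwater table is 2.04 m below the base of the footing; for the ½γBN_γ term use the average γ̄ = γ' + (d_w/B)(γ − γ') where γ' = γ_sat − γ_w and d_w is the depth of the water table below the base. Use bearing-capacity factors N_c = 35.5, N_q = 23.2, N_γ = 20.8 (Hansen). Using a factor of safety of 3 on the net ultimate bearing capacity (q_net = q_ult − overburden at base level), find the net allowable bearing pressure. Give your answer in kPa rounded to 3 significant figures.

q_all(net) ≈ 574 kPa

Overburden at base level: q = 20.3 × 1.3 = 26.39 kPa.
The water table is 2.04 m below the base (< B = 2.8 m), so the ½γBN_γ term uses γ̄ = γ' + (d_w/B)(γ − γ') = 11.49 + (2.04/2.8)(20.3 − 11.49) = 17.909 kN/m³.
Cohesion term c·N_c = 17.3 × 35.5 = 614.15 kPa; surcharge term q·N_q = 26.39 × 23.2 = 612.25 kPa; self-weight term 0.5·γ·B·N_γ = 0.5 × 17.909 × 2.8 × 20.8 = 521.5 kPa.
q_ult = 614.15 + 612.25 + 521.5 = 1747.9 kPa.
q_net = 1747.9 − 26.39 = 1721.5 kPa.
q_all(net) = 1721.5 / 3 = 573.84 kPa.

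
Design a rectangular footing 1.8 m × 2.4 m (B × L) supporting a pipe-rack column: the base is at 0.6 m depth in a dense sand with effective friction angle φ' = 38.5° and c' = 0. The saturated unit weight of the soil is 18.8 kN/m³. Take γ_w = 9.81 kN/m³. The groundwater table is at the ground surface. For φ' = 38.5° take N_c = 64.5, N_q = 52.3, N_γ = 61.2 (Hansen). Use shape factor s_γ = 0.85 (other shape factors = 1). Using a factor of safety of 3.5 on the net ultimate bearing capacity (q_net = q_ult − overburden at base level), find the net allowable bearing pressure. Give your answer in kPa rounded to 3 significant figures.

q_all(net) ≈ 199 kPa

Water table at ground surface, so effective unit weight γ' = 18.8 − 9.81 = 8.99 kN/m³ is used throughout; overburden q = 8.99 × 0.6 = 5.394 kPa; the same γ' applies in the ½γBN_γ term.
Surcharge term q·N_q = 5.394 × 52.3 = 282.11 kPa; self-weight term 0.5·γ·B·N_γ·s_γ = 0.5 × 8.99 × 1.8 × 61.2 × 0.85 = 420.89 kPa.
q_ult = 282.11 + 420.89 = 703 kPa.
q_net = 703 − 5.394 = 697.61 kPa.
q_all(net) = 697.61 / 3.5 = 199.32 kPa.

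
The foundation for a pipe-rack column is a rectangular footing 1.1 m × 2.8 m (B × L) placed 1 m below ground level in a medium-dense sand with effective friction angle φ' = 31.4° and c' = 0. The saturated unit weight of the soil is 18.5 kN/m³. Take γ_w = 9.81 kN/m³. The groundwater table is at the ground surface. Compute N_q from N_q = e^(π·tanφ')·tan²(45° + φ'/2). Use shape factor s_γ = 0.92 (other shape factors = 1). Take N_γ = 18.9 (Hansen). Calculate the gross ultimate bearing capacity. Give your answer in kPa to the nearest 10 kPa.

tan31.4° = 0.6104, so N_q = e^(π×0.6104)·tan²(60.7°) = 6.805 × 3.175 = 21.61.
Water table at ground surface, so effective unit weight γ' = 18.5 − 9.81 = 8.69 kN/m³ is used throughout; overburden q = 8.69 × 1 = 8.69 kPa; the same γ' applies in the ½γBN_γ term.
Surcharge term q·N_q = 8.69 × 21.608 = 187.78 kPa; self-weight term 0.5·γ·B·N_γ·s_γ = 0.5 × 8.69 × 1.1 × 18.9 × 0.92 = 83.106 kPa.
q_ult = 187.78 + 83.106 = 270.88 kPa.

q_ult ≈ 270 kPa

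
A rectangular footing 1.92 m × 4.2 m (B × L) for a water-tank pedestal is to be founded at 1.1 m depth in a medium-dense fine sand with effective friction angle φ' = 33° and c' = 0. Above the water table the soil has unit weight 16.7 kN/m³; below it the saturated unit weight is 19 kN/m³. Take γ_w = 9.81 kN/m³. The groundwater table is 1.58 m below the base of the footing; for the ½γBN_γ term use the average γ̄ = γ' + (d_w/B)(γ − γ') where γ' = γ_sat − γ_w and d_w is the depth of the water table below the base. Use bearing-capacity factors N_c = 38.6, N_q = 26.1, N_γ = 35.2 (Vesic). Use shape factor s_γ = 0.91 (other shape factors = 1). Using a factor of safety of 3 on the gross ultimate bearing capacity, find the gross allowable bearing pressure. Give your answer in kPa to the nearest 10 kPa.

Effective surcharge at the founding depth q = γ·D_f = 16.7 × 1.1 = 18.37 kPa.
With d_w = 1.58 m < B, γ̄ = 9.19 + (1.58/1.92) × (16.7 − 9.19) = 15.37 kN/m³.
q_ult = q·N_q + 0.5·γ·B·N_γ·s_γ
     = 18.37 × 26.1 + 0.5 × 15.37 × 1.92 × 35.2 × 0.91
     = 479.46 + 472.64 = 952.1 kPa.
q_all = 952.1 / 3 = 317.37 kPa.

q_all ≈ 320 kPa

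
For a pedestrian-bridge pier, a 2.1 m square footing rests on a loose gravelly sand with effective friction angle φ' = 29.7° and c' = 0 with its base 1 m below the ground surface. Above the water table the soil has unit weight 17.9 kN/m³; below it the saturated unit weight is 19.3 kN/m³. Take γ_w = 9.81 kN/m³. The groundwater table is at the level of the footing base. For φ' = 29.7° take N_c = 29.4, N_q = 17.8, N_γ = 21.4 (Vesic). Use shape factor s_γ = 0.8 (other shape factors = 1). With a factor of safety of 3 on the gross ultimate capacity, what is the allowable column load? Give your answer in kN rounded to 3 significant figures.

P_all ≈ 719 kN

q = γ·D_f = 17.9 × 1 = 17.9 kPa.
For the ½γBN_γ term take γ' = 19.3 − 9.81 = 9.49 kN/m³ (soil below base is submerged).
q·N_q = 17.9 × 17.8 = 318.62 kPa
0.5·γ·B·N_γ·s_γ = 0.5 × 9.49 × 2.1 × 21.4 × 0.8 = 170.59 kPa
q_ult = 318.62 + 170.59 = 489.21 kPa.
Gross allowable pressure q_all = 489.21 / 3 = 163.07 kPa.
Footing area = 4.41 m², so allowable column load = 163.07 × 4.41 = 719.14 kN.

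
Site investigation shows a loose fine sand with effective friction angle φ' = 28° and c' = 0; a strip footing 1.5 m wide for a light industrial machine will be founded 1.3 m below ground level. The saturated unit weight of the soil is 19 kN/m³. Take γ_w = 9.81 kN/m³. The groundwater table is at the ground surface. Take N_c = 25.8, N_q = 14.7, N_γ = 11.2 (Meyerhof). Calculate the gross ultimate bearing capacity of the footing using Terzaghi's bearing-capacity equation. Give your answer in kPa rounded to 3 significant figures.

γ' = 19 − 9.81 = 9.19 kN/m³ (submerged throughout). q = 9.19 × 1.3 = 11.947 kPa; the same γ' applies in the ½γBN_γ term.
q·N_q = 11.947 × 14.7 = 175.62 kPa
0.5·γ·B·N_γ = 0.5 × 9.19 × 1.5 × 11.2 = 77.196 kPa
q_ult = 175.62 + 77.196 = 252.82 kPa.

q_ult ≈ 253 kPa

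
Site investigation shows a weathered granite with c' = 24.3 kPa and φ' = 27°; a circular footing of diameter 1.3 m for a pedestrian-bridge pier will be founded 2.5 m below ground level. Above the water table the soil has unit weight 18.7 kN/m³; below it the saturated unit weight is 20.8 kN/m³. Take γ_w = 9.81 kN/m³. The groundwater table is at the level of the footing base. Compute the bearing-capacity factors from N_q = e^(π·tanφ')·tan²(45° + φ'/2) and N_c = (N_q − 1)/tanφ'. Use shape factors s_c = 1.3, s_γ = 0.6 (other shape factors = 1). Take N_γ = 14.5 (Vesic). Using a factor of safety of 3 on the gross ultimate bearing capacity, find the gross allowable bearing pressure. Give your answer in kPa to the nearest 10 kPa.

N_q = e^(π·tan27°)·tan²(58.5°) = 13.2; N_c = (N_q − 1)/tanφ' = 23.94.
q = γ·D_f = 18.7 × 2.5 = 46.75 kPa.
For the ½γBN_γ term take γ' = 20.8 − 9.81 = 10.99 kN/m³ (soil below base is submerged).
c·N_c·s_c = 24.3 × 23.942 × 1.3 = 756.33 kPa
q·N_q = 46.75 × 13.199 = 617.06 kPa
0.5·γ·B·N_γ·s_γ = 0.5 × 10.99 × 1.3 × 14.5 × 0.6 = 62.148 kPa
q_ult = 756.33 + 617.06 + 62.148 = 1435.5 kPa.
q_all = 1435.5 / 3 = 478.51 kPa.

q_all ≈ 480 kPa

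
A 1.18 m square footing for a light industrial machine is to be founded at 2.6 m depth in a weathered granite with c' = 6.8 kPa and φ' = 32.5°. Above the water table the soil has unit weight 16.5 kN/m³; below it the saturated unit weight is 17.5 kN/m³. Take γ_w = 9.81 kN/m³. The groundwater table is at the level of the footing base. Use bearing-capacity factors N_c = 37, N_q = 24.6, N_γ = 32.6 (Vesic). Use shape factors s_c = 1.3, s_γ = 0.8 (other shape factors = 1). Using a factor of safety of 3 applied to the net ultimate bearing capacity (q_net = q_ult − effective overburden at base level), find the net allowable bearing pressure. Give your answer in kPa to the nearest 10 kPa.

q_all(net) ≈ 490 kPa

Effective surcharge at the founding depth q = γ·D_f = 16.5 × 2.6 = 42.9 kPa.
The water table coincides with the base, so in the self-weight term γ → γ' = 7.69 kN/m³.
q_ult = c·N_c·s_c + q·N_q + 0.5·γ·B·N_γ·s_γ
     = 6.8 × 37 × 1.3 + 42.9 × 24.6 + 0.5 × 7.69 × 1.18 × 32.6 × 0.8
     = 327.08 + 1055.3 + 118.33 = 1500.7 kPa.
Net ultimate: q_net = 1500.7 − 42.9 = 1457.8 kPa.
q_all(net) = 1457.8 / 3 = 485.95 kPa.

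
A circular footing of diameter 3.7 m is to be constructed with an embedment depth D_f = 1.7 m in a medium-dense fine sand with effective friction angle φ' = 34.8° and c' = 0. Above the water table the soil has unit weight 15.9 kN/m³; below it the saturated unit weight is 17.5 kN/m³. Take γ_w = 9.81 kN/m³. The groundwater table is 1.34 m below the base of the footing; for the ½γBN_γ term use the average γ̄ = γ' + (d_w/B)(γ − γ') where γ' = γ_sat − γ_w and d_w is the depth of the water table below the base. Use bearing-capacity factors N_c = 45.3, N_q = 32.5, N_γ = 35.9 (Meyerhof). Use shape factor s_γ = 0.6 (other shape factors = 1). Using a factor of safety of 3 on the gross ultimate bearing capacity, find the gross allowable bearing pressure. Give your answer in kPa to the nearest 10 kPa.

q = γ·D_f = 15.9 × 1.7 = 27.03 kPa.
γ' = 7.69 kN/m³; averaging over the depth B below the base, γ̄ = γ' + (d_w/B)(γ − γ') = 10.663 kN/m³.
q·N_q = 27.03 × 32.5 = 878.48 kPa
0.5·γ·B·N_γ·s_γ = 0.5 × 10.663 × 3.7 × 35.9 × 0.6 = 424.92 kPa
q_ult = 878.48 + 424.92 = 1303.4 kPa.
q_all = 1303.4 / 3 = 434.47 kPa.

q_all ≈ 430 kPa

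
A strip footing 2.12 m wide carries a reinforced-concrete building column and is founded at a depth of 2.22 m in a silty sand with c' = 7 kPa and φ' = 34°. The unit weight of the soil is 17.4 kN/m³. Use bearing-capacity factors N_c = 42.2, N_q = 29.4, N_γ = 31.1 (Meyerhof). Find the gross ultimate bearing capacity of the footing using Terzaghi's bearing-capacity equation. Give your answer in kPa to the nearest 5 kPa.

Overburden at base level: q = 17.4 × 2.22 = 38.628 kPa.
Cohesion term c·N_c = 7 × 42.2 = 295.4 kPa; surcharge term q·N_q = 38.628 × 29.4 = 1135.7 kPa; self-weight term 0.5·γ·B·N_γ = 0.5 × 17.4 × 2.12 × 31.1 = 573.61 kPa.
q_ult = 295.4 + 1135.7 + 573.61 = 2004.7 kPa.

q_ult ≈ 2005 kPa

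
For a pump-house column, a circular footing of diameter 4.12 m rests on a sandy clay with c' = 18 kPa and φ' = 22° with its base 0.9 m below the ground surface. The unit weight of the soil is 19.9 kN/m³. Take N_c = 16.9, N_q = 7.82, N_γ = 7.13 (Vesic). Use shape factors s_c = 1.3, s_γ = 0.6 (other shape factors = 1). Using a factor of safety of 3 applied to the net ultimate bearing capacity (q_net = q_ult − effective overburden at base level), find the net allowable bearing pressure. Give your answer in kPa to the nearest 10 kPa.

q = γ·D_f = 19.9 × 0.9 = 17.91 kPa.
c·N_c·s_c = 18 × 16.9 × 1.3 = 395.46 kPa
q·N_q = 17.91 × 7.82 = 140.06 kPa
0.5·γ·B·N_γ·s_γ = 0.5 × 19.9 × 4.12 × 7.13 × 0.6 = 175.37 kPa
q_ult = 395.46 + 140.06 + 175.37 = 710.89 kPa.
Net ultimate: q_net = 710.89 − 17.91 = 692.98 kPa.
q_all(net) = 692.98 / 3 = 230.99 kPa.

q_all(net) ≈ 230 kPa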